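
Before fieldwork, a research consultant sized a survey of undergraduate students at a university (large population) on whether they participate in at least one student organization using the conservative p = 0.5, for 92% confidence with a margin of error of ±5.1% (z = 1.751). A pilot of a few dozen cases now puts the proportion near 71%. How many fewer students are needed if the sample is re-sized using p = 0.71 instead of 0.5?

Conservative (p = 0.5): n = 1.751² × 0.25 / 0.051² ≈ 294.69 → 295.
Using p = 0.71: p(1−p) = 0.2059, so n = 1.751² × 0.2059 / 0.051² ≈ 242.71 → 243.
Reduction: 295 − 243 = 52.

52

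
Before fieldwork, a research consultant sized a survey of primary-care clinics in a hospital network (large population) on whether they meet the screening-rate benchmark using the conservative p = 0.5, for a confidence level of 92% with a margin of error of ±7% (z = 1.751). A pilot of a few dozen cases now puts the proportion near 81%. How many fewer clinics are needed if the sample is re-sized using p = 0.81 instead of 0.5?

Conservative (p = 0.5): n = 1.751² × 0.25 / 0.070² ≈ 156.43 → 157.
Using p = 0.81: p(1−p) = 0.1539, so n = 1.751² × 0.1539 / 0.070² ≈ 96.30 → 97.
Reduction: 157 − 97 = 60.

60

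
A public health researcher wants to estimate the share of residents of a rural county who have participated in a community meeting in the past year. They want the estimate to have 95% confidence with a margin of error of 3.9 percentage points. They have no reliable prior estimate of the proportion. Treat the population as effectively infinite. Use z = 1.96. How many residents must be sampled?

With no prior estimate, use p = 0.5, giving p(1−p) = 0.25.
n = z²·p(1−p)/E² = 1.96² × 0.2500 / 0.039² = 3.8416 × 0.2500 / 0.001521 ≈ 631.43.
Rounding up gives n = 632.

632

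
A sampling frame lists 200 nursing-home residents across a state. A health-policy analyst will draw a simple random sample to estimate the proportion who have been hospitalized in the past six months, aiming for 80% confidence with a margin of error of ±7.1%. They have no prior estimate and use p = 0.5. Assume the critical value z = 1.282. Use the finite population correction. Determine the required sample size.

Unadjusted: n₀ = 1.282² × 0.50 × 0.50 / 0.071² ≈ 81.51, so n₀ = 82.
Finite population correction with N = 200: n = n₀ / (1 + (n₀−1)/N) = 82 / (1 + 81/200) = 82 / 1.4050 ≈ 58.36.
Rounding up, n = 59.

59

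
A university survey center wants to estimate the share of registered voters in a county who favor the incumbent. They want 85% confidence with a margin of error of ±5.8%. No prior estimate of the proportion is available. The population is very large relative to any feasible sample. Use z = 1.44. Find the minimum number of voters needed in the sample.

With no prior estimate, use p = 0.5, giving p(1−p) = 0.25.
n = z²·p(1−p)/E² = 1.44² × 0.2500 / 0.058² = 2.0736 × 0.2500 / 0.003364 ≈ 154.10.
Rounding up gives n = 155.

155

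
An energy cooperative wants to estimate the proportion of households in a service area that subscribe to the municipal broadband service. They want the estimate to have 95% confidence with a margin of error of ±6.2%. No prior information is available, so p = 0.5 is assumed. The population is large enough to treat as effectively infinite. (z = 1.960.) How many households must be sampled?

250

With p = 0.5, p(1−p) = 0.25.
n = z²·p(1−p)/E² = 1.960² × 0.2500 / 0.062² = 3.8416 × 0.2500 / 0.003844 ≈ 249.84.
Rounding up gives n = 250.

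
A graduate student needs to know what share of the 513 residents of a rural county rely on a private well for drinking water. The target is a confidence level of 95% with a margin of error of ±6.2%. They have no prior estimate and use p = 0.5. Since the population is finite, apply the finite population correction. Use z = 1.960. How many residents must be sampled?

Unadjusted: n₀ = 1.960² × 0.50 × 0.50 / 0.062² ≈ 249.84, so n₀ = 250.
Finite population correction with N = 513: n = n₀ / (1 + (n₀−1)/N) = 250 / (1 + 249/513) = 250 / 1.4854 ≈ 168.31.
Rounding up, n = 169.

169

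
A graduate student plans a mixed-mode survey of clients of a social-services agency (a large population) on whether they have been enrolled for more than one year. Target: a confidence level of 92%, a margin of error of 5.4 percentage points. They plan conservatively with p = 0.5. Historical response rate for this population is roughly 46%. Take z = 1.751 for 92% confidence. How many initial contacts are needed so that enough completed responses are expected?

Completed interviews needed: n₀ = 1.751² × 0.2500 / 0.054² ≈ 262.86 → 263.
At a 46% response rate, contacts needed = 263 / 0.46 ≈ 571.74 → 572.

572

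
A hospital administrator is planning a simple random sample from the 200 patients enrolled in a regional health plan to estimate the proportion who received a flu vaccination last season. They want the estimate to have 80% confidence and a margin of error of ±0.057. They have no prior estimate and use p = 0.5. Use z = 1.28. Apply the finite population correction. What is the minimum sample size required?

78

Unadjusted: n₀ = 1.28² × 0.50 × 0.50 / 0.057² ≈ 126.07, so n₀ = 127.
Finite population correction with N = 200: n = n₀ / (1 + (n₀−1)/N) = 127 / (1 + 126/200) = 127 / 1.6300 ≈ 77.91.
Rounding up, n = 78.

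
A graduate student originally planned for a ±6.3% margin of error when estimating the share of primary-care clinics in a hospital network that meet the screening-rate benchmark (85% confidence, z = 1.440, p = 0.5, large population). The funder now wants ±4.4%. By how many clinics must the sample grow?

At ±6.3%: n = 1.440² × 0.2500 / 0.063² ≈ 130.61 → 131.
At ±4.4%: n = 1.440² × 0.2500 / 0.044² ≈ 267.77 → 268.
Additional respondents: 268 − 131 = 137.

137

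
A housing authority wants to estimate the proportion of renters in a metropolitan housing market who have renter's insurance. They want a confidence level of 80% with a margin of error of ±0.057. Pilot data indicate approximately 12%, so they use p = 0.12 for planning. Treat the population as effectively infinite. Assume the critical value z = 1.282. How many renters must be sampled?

54

With p = 0.12, p(1−p) = 0.1056.
n = z²·p(1−p)/E² = 1.282² × 0.1056 / 0.057² = 1.6435 × 0.1056 / 0.003249 ≈ 53.42.
Rounding up gives n = 54.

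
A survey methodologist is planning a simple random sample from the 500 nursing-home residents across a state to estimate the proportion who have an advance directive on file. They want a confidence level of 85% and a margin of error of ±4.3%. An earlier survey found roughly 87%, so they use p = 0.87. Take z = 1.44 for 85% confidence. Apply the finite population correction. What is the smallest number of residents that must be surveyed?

Unadjusted: n₀ = 1.44² × 0.87 × 0.13 / 0.043² ≈ 126.84, so n₀ = 127.
Finite population correction with N = 500: n = n₀ / (1 + (n₀−1)/N) = 127 / (1 + 126/500) = 127 / 1.2520 ≈ 101.44.
Rounding up, n = 102.

102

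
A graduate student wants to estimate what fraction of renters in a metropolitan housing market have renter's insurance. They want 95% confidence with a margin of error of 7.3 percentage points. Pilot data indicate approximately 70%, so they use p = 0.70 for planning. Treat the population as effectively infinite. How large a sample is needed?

For 95% confidence, z = 1.960.
With p = 0.70, p(1−p) = 0.2100.
n = z²·p(1−p)/E² = 1.960² × 0.2100 / 0.073² = 3.8416 × 0.2100 / 0.005329 ≈ 151.39.
Rounding up gives n = 152.

152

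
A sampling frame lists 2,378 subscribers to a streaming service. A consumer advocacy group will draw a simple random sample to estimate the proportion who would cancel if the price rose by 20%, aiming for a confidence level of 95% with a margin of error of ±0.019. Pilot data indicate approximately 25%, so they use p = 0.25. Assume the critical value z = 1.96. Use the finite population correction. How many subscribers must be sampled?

1086

Unadjusted: n₀ = 1.96² × 0.25 × 0.75 / 0.019² ≈ 1995.29, so n₀ = 1996.
Finite population correction with N = 2,378: n = n₀ / (1 + (n₀−1)/N) = 1996 / (1 + 1995/2378) = 1996 / 1.8389 ≈ 1085.41.
Rounding up, n = 1086.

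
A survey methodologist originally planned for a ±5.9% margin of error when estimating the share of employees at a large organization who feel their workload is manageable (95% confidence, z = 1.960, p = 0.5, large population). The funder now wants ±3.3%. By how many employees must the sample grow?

606

At ±5.9%: n = 1.960² × 0.2500 / 0.059² ≈ 275.90 → 276.
At ±3.3%: n = 1.960² × 0.2500 / 0.033² ≈ 881.91 → 882.
Additional respondents: 882 − 276 = 606.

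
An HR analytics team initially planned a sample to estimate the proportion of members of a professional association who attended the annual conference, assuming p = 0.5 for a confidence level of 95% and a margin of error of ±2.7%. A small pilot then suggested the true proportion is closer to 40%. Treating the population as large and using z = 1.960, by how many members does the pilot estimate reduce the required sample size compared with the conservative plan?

53

Conservative (p = 0.5): n = 1.960² × 0.25 / 0.027² ≈ 1317.42 → 1318.
Using p = 0.40: p(1−p) = 0.2400, so n = 1.960² × 0.2400 / 0.027² ≈ 1264.72 → 1265.
Reduction: 1318 − 1265 = 53.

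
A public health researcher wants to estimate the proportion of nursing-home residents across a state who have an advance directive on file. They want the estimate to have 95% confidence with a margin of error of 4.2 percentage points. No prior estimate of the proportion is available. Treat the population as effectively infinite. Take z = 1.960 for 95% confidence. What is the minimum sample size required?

With no prior estimate, use p = 0.5, giving p(1−p) = 0.25.
n = z²·p(1−p)/E² = 1.960² × 0.2500 / 0.042² = 3.8416 × 0.2500 / 0.001764 ≈ 544.44.
Rounding up gives n = 545.

545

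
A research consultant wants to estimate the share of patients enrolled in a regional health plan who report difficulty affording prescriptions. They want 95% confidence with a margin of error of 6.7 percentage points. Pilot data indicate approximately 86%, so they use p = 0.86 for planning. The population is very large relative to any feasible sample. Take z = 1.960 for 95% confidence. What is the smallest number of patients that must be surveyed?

104

With p = 0.86, p(1−p) = 0.1204.
n = z²·p(1−p)/E² = 1.960² × 0.1204 / 0.067² = 3.8416 × 0.1204 / 0.004489 ≈ 103.04.
Rounding up gives n = 104.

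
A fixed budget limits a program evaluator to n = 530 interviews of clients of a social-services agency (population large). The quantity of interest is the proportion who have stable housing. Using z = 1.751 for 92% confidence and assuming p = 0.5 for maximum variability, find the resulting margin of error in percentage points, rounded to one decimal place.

SE(p̂) = √[p(1−p)/n] = √[0.2500/530] = 0.02172.
E = z × SE = 1.751 × 0.02172 = 0.03803, or 3.8 percentage points.

3.8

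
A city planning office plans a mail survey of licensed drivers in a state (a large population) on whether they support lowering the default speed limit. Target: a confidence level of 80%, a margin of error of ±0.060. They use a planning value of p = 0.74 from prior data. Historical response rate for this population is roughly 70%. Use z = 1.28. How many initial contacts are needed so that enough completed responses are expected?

Completed interviews needed: n₀ = 1.28² × 0.1924 / 0.060² ≈ 87.56 → 88.
At a 70% response rate, contacts needed = 88 / 0.70 ≈ 125.71 → 126.

126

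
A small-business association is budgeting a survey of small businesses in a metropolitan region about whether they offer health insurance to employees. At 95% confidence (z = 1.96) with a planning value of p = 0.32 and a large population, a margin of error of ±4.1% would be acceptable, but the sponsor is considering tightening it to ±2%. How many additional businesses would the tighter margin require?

1592

At ±4.1%: n = 1.96² × 0.2176 / 0.041² ≈ 497.28 → 498.
At ±2%: n = 1.96² × 0.2176 / 0.020² ≈ 2089.83 → 2090.
Additional respondents: 2090 − 498 = 1592.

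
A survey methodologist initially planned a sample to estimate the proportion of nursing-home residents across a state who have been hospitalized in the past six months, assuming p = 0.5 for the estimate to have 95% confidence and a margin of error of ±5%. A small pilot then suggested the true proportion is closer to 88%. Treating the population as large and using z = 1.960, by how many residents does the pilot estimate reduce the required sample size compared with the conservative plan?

222

Conservative (p = 0.5): n = 1.960² × 0.25 / 0.050² ≈ 384.16 → 385.
Using p = 0.88: p(1−p) = 0.1056, so n = 1.960² × 0.1056 / 0.050² ≈ 162.27 → 163.
Reduction: 385 − 163 = 222.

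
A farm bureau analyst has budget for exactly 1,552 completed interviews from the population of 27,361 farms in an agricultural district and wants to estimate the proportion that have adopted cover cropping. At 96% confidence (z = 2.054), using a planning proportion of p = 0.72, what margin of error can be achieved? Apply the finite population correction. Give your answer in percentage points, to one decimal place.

2.3

Finite-population factor: (N−n)/(N−1) = (27361−1552)/(27361−1) = 0.9433.
SE(p̂) = √[p(1−p)/n · (N−n)/(N−1)] = √[0.2016/1552 × 0.9433] = 0.01107.
E = z × SE = 2.054 × 0.01107 = 0.02274 ≈ 2.3 percentage points.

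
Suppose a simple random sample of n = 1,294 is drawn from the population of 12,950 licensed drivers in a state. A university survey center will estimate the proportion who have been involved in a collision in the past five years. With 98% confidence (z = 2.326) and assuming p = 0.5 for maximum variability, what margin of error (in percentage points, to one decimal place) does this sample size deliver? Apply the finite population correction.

3.1

Finite-population factor: (N−n)/(N−1) = (12950−1294)/(12950−1) = 0.9001.
SE(p̂) = √[p(1−p)/n · (N−n)/(N−1)] = √[0.2500/1294 × 0.9001] = 0.01319.
E = z × SE = 2.326 × 0.01319 = 0.03067 ≈ 3.1 percentage points.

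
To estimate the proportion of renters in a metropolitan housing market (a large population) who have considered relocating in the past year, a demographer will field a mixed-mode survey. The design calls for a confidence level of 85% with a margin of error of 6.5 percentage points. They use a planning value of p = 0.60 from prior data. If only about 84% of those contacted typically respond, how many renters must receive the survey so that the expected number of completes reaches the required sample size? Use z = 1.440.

Completed interviews needed: n₀ = 1.440² × 0.2400 / 0.065² ≈ 117.79 → 118.
At an 84% response rate, contacts needed = 118 / 0.84 ≈ 140.48 → 141.

141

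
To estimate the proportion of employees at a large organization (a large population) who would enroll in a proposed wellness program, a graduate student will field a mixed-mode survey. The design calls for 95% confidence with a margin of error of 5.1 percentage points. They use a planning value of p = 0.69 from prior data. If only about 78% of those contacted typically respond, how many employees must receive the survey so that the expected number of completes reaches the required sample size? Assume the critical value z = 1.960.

406

Completed interviews needed: n₀ = 1.960² × 0.2139 / 0.051² ≈ 315.92 → 316.
At a 78% response rate, contacts needed = 316 / 0.78 ≈ 405.13 → 406.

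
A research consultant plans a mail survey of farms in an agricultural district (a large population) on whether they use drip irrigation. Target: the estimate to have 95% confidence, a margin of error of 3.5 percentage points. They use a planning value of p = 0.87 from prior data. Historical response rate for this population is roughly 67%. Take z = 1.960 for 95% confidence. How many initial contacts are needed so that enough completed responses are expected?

530

Completed interviews needed: n₀ = 1.960² × 0.1131 / 0.035² ≈ 354.68 → 355.
At a 67% response rate, contacts needed = 355 / 0.67 ≈ 529.85 → 530.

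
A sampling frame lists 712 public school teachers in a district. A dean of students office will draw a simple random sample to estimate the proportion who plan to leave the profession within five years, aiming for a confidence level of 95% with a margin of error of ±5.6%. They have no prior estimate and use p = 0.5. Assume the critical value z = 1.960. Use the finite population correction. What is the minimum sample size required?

215

Unadjusted: n₀ = 1.960² × 0.50 × 0.50 / 0.056² ≈ 306.25, so n₀ = 307.
Finite population correction with N = 712: n = n₀ / (1 + (n₀−1)/N) = 307 / (1 + 306/712) = 307 / 1.4298 ≈ 214.72.
Rounding up, n = 215.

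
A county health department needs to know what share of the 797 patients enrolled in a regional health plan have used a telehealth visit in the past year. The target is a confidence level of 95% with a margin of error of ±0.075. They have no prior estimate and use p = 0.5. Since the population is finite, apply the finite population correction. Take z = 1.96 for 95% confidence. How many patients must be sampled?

141

Unadjusted: n₀ = 1.96² × 0.50 × 0.50 / 0.075² ≈ 170.74, so n₀ = 171.
Finite population correction with N = 797: n = n₀ / (1 + (n₀−1)/N) = 171 / (1 + 170/797) = 171 / 1.2133 ≈ 140.94.
Rounding up, n = 141.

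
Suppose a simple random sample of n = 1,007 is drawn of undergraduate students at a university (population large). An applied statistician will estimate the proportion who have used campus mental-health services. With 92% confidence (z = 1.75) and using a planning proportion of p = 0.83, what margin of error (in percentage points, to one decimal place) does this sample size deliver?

2.1

SE(p̂) = √[p(1−p)/n] = √[0.1411/1007] = 0.01184.
E = z × SE = 1.75 × 0.01184 = 0.02072, or 2.1 percentage points.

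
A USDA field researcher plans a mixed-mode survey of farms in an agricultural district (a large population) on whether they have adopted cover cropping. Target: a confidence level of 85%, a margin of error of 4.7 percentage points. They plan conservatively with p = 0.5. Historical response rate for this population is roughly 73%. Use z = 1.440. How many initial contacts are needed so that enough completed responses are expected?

Completed interviews needed: n₀ = 1.440² × 0.2500 / 0.047² ≈ 234.68 → 235.
At a 73% response rate, contacts needed = 235 / 0.73 ≈ 321.92 → 322.

322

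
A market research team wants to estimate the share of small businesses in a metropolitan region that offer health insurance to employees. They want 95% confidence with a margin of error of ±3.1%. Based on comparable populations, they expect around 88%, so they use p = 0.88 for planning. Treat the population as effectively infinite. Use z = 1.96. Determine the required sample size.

With p = 0.88, p(1−p) = 0.1056.
n = z²·p(1−p)/E² = 1.96² × 0.1056 / 0.031² = 3.8416 × 0.1056 / 0.000961 ≈ 422.14.
Rounding up gives n = 423.

423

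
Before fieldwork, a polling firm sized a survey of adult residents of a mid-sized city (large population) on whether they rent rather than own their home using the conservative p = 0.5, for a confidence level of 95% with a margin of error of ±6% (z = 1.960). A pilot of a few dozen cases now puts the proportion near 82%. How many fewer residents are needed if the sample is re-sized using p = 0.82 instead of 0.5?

109

Conservative (p = 0.5): n = 1.960² × 0.25 / 0.060² ≈ 266.78 → 267.
Using p = 0.82: p(1−p) = 0.1476, so n = 1.960² × 0.1476 / 0.060² ≈ 157.51 → 158.
Reduction: 267 − 158 = 109.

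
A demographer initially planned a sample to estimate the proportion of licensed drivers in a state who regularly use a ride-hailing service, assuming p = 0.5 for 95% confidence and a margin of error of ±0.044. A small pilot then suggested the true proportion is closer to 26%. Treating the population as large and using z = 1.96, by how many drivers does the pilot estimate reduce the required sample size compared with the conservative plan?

Conservative (p = 0.5): n = 1.96² × 0.25 / 0.044² ≈ 496.07 → 497.
Using p = 0.26: p(1−p) = 0.1924, so n = 1.96² × 0.1924 / 0.044² ≈ 381.78 → 382.
Reduction: 497 − 382 = 115.

115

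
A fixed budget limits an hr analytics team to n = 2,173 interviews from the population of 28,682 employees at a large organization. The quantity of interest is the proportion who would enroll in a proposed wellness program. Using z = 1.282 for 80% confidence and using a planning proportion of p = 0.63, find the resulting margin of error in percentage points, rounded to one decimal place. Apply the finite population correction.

Finite-population factor: (N−n)/(N−1) = (28682−2173)/(28682−1) = 0.9243.
SE(p̂) = √[p(1−p)/n · (N−n)/(N−1)] = √[0.2331/2173 × 0.9243] = 0.00996.
E = z × SE = 1.282 × 0.00996 = 0.01277 ≈ 1.3 percentage points.

1.3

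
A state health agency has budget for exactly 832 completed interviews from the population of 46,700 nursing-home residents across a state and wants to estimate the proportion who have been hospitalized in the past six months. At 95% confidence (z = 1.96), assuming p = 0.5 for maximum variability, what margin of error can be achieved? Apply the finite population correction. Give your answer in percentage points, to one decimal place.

3.4

Finite-population factor: (N−n)/(N−1) = (46700−832)/(46700−1) = 0.9822.
SE(p̂) = √[p(1−p)/n · (N−n)/(N−1)] = √[0.2500/832 × 0.9822] = 0.01718.
E = z × SE = 1.96 × 0.01718 = 0.03367 ≈ 3.4 percentage points.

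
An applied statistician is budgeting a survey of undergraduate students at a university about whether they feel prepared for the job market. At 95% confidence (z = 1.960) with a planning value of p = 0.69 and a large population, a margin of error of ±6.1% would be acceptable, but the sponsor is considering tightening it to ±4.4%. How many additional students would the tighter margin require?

204

At ±6.1%: n = 1.960² × 0.2139 / 0.061² ≈ 220.83 → 221.
At ±4.4%: n = 1.960² × 0.2139 / 0.044² ≈ 424.44 → 425.
Additional respondents: 425 − 221 = 204.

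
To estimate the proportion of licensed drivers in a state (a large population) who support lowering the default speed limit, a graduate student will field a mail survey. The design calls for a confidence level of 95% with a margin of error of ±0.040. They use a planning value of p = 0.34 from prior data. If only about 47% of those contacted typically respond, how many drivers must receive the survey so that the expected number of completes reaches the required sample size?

For 95% confidence, z = 1.960.
Completed interviews needed: n₀ = 1.960² × 0.2244 / 0.040² ≈ 538.78 → 539.
At a 47% response rate, contacts needed = 539 / 0.47 ≈ 1146.81 → 1147.

1147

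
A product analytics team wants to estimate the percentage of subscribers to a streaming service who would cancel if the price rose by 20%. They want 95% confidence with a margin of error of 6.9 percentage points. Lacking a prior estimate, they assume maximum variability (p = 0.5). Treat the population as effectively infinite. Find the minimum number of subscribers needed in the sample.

For 95% confidence, z = 1.96.
With p = 0.5, p(1−p) = 0.25.
n = z²·p(1−p)/E² = 1.96² × 0.2500 / 0.069² = 3.8416 × 0.2500 / 0.004761 ≈ 201.72.
Rounding up gives n = 202.

202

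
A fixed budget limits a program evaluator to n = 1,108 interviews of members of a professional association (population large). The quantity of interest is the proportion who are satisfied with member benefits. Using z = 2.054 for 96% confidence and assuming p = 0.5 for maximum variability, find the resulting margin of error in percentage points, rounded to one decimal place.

3.1

SE(p̂) = √[p(1−p)/n] = √[0.2500/1108] = 0.01502.
E = z × SE = 2.054 × 0.01502 = 0.03085, or 3.1 percentage points.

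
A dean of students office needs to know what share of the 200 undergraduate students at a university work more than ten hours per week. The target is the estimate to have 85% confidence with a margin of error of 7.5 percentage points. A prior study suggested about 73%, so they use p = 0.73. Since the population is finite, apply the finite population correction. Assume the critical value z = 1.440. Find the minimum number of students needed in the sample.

Unadjusted: n₀ = 1.440² × 0.73 × 0.27 / 0.075² ≈ 72.66, so n₀ = 73.
Finite population correction with N = 200: n = n₀ / (1 + (n₀−1)/N) = 73 / (1 + 72/200) = 73 / 1.3600 ≈ 53.68.
Rounding up, n = 54.

54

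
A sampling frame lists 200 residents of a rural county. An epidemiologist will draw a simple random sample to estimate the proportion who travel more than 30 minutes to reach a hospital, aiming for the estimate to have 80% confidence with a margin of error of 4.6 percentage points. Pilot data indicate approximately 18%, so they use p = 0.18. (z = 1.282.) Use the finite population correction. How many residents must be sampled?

Unadjusted: n₀ = 1.282² × 0.18 × 0.82 / 0.046² ≈ 114.64, so n₀ = 115.
Finite population correction with N = 200: n = n₀ / (1 + (n₀−1)/N) = 115 / (1 + 114/200) = 115 / 1.5700 ≈ 73.25.
Rounding up, n = 74.

74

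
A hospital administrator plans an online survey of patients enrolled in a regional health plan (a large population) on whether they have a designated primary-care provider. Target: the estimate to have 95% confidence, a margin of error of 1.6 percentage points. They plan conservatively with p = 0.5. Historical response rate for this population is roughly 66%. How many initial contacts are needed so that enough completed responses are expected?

For 95% confidence, z = 1.960.
Completed interviews needed: n₀ = 1.960² × 0.2500 / 0.016² ≈ 3751.56 → 3752.
At a 66% response rate, contacts needed = 3752 / 0.66 ≈ 5684.85 → 5685.

5685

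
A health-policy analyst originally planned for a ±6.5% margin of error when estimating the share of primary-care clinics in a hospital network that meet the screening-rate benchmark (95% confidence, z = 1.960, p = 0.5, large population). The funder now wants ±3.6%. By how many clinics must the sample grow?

At ±6.5%: n = 1.960² × 0.2500 / 0.065² ≈ 227.31 → 228.
At ±3.6%: n = 1.960² × 0.2500 / 0.036² ≈ 741.05 → 742.
Additional respondents: 742 − 228 = 514.

514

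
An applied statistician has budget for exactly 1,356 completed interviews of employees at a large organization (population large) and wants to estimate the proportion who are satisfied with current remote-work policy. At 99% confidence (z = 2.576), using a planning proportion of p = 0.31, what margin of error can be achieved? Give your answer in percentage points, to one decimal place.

3.2

SE(p̂) = √[p(1−p)/n] = √[0.2139/1356] = 0.01256.
E = z × SE = 2.576 × 0.01256 = 0.03235, or 3.2 percentage points.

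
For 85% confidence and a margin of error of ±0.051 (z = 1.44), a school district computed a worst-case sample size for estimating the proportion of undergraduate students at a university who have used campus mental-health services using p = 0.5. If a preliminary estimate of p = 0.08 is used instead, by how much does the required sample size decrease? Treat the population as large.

Conservative (p = 0.5): n = 1.44² × 0.25 / 0.051² ≈ 199.31 → 200.
Using p = 0.08: p(1−p) = 0.0736, so n = 1.44² × 0.0736 / 0.051² ≈ 58.68 → 59.
Reduction: 200 − 59 = 141.

141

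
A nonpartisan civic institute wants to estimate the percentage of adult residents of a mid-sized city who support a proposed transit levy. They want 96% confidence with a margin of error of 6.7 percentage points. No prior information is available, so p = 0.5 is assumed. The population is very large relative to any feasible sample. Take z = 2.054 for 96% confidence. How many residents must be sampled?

With p = 0.5, p(1−p) = 0.25.
n = z²·p(1−p)/E² = 2.054² × 0.2500 / 0.067² = 4.2189 × 0.2500 / 0.004489 ≈ 234.96.
Rounding up gives n = 235.

235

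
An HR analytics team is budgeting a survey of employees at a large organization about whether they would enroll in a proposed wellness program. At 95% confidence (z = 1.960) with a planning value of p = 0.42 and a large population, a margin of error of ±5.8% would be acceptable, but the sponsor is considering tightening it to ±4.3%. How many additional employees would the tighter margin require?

228

At ±5.8%: n = 1.960² × 0.2436 / 0.058² ≈ 278.18 → 279.
At ±4.3%: n = 1.960² × 0.2436 / 0.043² ≈ 506.12 → 507.
Additional respondents: 507 − 279 = 228.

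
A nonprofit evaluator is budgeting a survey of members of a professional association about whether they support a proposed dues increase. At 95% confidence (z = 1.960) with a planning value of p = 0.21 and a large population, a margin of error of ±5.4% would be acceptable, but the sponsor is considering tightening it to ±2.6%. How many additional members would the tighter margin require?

At ±5.4%: n = 1.960² × 0.1659 / 0.054² ≈ 218.56 → 219.
At ±2.6%: n = 1.960² × 0.1659 / 0.026² ≈ 942.78 → 943.
Additional respondents: 943 − 219 = 724.

724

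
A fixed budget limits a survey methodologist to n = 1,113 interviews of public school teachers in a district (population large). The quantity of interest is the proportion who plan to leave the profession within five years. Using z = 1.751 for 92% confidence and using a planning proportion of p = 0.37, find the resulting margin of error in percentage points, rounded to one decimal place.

SE(p̂) = √[p(1−p)/n] = √[0.2331/1113] = 0.01447.
E = z × SE = 1.751 × 0.01447 = 0.02534, or 2.5 percentage points.

2.5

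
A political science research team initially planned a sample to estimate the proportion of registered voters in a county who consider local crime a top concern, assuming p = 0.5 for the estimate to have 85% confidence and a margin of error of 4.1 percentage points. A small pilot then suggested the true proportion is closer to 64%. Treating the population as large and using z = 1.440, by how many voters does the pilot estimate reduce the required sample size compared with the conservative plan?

24

Conservative (p = 0.5): n = 1.440² × 0.25 / 0.041² ≈ 308.39 → 309.
Using p = 0.64: p(1−p) = 0.2304, so n = 1.440² × 0.2304 / 0.041² ≈ 284.21 → 285.
Reduction: 309 − 285 = 24.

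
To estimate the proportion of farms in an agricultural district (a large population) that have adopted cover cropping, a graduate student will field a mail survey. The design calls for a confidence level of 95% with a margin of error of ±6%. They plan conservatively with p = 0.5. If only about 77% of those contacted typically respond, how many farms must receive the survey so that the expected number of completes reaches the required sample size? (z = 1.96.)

347

Completed interviews needed: n₀ = 1.96² × 0.2500 / 0.060² ≈ 266.78 → 267.
At a 77% response rate, contacts needed = 267 / 0.77 ≈ 346.75 → 347.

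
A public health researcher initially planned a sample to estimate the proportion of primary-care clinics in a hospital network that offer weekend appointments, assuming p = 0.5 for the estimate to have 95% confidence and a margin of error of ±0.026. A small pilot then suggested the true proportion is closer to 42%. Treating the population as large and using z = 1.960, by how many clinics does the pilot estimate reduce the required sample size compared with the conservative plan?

Conservative (p = 0.5): n = 1.960² × 0.25 / 0.026² ≈ 1420.71 → 1421.
Using p = 0.42: p(1−p) = 0.2436, so n = 1.960² × 0.2436 / 0.026² ≈ 1384.34 → 1385.
Reduction: 1421 − 1385 = 36.

36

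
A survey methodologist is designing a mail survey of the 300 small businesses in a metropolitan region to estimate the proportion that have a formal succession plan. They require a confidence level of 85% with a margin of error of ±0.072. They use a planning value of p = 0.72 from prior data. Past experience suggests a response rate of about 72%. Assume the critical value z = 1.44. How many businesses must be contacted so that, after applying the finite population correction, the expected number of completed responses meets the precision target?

89

Completed interviews needed (unadjusted): n₀ = 1.44² × 0.2016 / 0.072² ≈ 80.64 → 81.
FPC for N = 300: n = 81 / (1 + 80/300) = 81 / 1.2667 ≈ 63.95 → 64.
At a 72% response rate, contacts needed = 64 / 0.72 ≈ 88.89 → 89.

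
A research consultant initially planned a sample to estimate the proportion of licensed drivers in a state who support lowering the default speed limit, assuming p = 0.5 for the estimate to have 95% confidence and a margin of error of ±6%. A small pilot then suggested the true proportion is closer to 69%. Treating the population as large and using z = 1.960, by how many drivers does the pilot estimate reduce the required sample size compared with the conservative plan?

Conservative (p = 0.5): n = 1.960² × 0.25 / 0.060² ≈ 266.78 → 267.
Using p = 0.69: p(1−p) = 0.2139, so n = 1.960² × 0.2139 / 0.060² ≈ 228.26 → 229.
Reduction: 267 − 229 = 38.

38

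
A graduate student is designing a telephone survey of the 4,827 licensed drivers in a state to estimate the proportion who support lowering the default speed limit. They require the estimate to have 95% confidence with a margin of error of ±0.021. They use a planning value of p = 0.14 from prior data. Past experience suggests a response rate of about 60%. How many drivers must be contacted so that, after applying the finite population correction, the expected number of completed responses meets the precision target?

1437

For 95% confidence, z = 1.960.
Completed interviews needed (unadjusted): n₀ = 1.960² × 0.1204 / 0.021² ≈ 1048.82 → 1049.
FPC for N = 4,827: n = 1049 / (1 + 1048/4827) = 1049 / 1.2171 ≈ 861.88 → 862.
At a 60% response rate, contacts needed = 862 / 0.60 ≈ 1436.67 → 1437.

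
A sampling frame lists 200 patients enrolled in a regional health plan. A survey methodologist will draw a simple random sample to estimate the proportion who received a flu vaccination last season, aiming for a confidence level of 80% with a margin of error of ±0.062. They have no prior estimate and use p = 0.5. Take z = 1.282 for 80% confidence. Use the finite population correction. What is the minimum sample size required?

Unadjusted: n₀ = 1.282² × 0.50 × 0.50 / 0.062² ≈ 106.89, so n₀ = 107.
Finite population correction with N = 200: n = n₀ / (1 + (n₀−1)/N) = 107 / (1 + 106/200) = 107 / 1.5300 ≈ 69.93.
Rounding up, n = 70.

70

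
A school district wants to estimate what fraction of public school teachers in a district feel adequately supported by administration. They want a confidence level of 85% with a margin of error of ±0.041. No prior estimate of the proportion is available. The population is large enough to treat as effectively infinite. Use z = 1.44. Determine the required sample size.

309

With no prior estimate, use p = 0.5, giving p(1−p) = 0.25.
n = z²·p(1−p)/E² = 1.44² × 0.2500 / 0.041² = 2.0736 × 0.2500 / 0.001681 ≈ 308.39.
Rounding up gives n = 309.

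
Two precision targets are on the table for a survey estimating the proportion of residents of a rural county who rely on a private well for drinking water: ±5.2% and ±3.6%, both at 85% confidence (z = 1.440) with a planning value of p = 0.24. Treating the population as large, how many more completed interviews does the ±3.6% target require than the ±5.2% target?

At ±5.2%: n = 1.440² × 0.1824 / 0.052² ≈ 139.88 → 140.
At ±3.6%: n = 1.440² × 0.1824 / 0.036² ≈ 291.84 → 292.
Additional respondents: 292 − 140 = 152.

152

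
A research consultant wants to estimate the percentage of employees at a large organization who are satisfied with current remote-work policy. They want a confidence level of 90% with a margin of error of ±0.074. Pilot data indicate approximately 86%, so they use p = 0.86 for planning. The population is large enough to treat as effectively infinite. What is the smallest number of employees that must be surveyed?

For 90% confidence, z = 1.645.
With p = 0.86, p(1−p) = 0.1204.
n = z²·p(1−p)/E² = 1.645² × 0.1204 / 0.074² = 2.7060 × 0.1204 / 0.005476 ≈ 59.50.
Rounding up gives n = 60.

60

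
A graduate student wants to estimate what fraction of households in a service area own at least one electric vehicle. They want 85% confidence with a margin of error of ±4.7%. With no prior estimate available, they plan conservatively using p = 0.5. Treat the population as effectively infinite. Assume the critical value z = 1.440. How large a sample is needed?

235

With p = 0.5, p(1−p) = 0.25.
n = z²·p(1−p)/E² = 1.440² × 0.2500 / 0.047² = 2.0736 × 0.2500 / 0.002209 ≈ 234.68.
Rounding up gives n = 235.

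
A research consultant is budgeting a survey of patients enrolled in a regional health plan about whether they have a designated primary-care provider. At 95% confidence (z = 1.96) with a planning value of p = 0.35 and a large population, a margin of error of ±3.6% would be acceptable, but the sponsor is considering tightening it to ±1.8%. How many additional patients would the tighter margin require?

At ±3.6%: n = 1.96² × 0.2275 / 0.036² ≈ 674.35 → 675.
At ±1.8%: n = 1.96² × 0.2275 / 0.018² ≈ 2697.42 → 2698.
Additional respondents: 2698 − 675 = 2023.

2023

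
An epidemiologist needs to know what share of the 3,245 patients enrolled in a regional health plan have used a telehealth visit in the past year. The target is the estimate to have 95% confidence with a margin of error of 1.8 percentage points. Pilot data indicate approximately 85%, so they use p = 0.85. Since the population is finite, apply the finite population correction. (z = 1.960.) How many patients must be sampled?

Unadjusted: n₀ = 1.960² × 0.85 × 0.15 / 0.018² ≈ 1511.74, so n₀ = 1512.
Finite population correction with N = 3,245: n = n₀ / (1 + (n₀−1)/N) = 1512 / (1 + 1511/3245) = 1512 / 1.4656 ≈ 1031.63.
Rounding up, n = 1032.

1032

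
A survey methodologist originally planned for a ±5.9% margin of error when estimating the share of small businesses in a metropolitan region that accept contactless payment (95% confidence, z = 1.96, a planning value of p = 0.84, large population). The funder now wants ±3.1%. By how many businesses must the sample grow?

At ±5.9%: n = 1.96² × 0.1344 / 0.059² ≈ 148.32 → 149.
At ±3.1%: n = 1.96² × 0.1344 / 0.031² ≈ 537.26 → 538.
Additional respondents: 538 − 149 = 389.

389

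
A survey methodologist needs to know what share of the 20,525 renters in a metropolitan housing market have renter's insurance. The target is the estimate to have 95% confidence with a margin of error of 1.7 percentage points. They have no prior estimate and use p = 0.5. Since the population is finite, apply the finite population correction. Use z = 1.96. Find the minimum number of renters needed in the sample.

2861

Unadjusted: n₀ = 1.96² × 0.50 × 0.50 / 0.017² ≈ 3323.18, so n₀ = 3324.
Finite population correction with N = 20,525: n = n₀ / (1 + (n₀−1)/N) = 3324 / (1 + 3323/20525) = 3324 / 1.1619 ≈ 2860.83.
Rounding up, n = 2861.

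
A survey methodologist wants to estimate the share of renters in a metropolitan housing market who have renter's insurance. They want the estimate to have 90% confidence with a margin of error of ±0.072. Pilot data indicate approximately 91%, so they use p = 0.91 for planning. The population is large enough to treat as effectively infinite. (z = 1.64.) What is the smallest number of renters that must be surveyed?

43

With p = 0.91, p(1−p) = 0.0819.
n = z²·p(1−p)/E² = 1.64² × 0.0819 / 0.072² = 2.6896 × 0.0819 / 0.005184 ≈ 42.49.
Rounding up gives n = 43.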